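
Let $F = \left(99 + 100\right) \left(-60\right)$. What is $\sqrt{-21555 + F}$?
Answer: $i \sqrt{33495} \approx 183.02 i$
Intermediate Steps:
$F = -11940$ ($F = 199 \left(-60\right) = -11940$)
$\sqrt{-21555 + F} = \sqrt{-21555 - 11940} = \sqrt{-33495} = i \sqrt{33495}$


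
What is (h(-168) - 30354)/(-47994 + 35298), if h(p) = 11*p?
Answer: 5367/2116 ≈ 2.5364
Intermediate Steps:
(h(-168) - 30354)/(-47994 + 35298) = (11*(-168) - 30354)/(-47994 + 35298) = (-1848 - 30354)/(-12696) = -32202*(-1/12696) = 5367/2116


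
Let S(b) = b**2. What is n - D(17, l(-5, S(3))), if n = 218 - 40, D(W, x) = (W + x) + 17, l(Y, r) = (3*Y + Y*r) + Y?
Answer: 209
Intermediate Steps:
l(Y, r) = 4*Y + Y*r
D(W, x) = 17 + W + x
n = 178
n - D(17, l(-5, S(3))) = 178 - (17 + 17 - 5*(4 + 3**2)) = 178 - (17 + 17 - 5*(4 + 9)) = 178 - (17 + 17 - 5*13) = 178 - (17 + 17 - 65) = 178 - 1*(-31) = 178 + 31 = 209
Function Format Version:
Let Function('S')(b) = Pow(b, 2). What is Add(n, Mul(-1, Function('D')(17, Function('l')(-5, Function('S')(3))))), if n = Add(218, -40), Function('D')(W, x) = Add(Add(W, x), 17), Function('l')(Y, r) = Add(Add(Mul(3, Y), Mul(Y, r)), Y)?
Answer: 209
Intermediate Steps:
Function('l')(Y, r) = Add(Mul(4, Y), Mul(Y, r))
Function('D')(W, x) = Add(17, W, x)
n = 178
Add(n, Mul(-1, Function('D')(17, Function('l')(-5, Function('S')(3))))) = Add(178, Mul(-1, Add(17, 17, Mul(-5, Add(4, Pow(3, 2)))))) = Add(178, Mul(-1, Add(17, 17, Mul(-5, Add(4, 9))))) = Add(178, Mul(-1, Add(17, 17, Mul(-5, 13)))) = Add(178, Mul(-1, Add(17, 17, -65))) = Add(178, Mul(-1, -31)) = Add(178, 31) = 209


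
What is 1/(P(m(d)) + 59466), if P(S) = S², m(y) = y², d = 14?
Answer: 1/97882 ≈ 1.0216e-5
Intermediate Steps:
1/(P(m(d)) + 59466) = 1/((14²)² + 59466) = 1/(196² + 59466) = 1/(38416 + 59466) = 1/97882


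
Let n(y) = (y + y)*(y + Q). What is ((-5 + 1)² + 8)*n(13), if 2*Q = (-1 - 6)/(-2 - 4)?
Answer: 8476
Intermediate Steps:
Q = 7/12 (Q = ((-1 - 6)/(-2 - 4))/2 = (-7/(-6))/2 = (-7*(-⅙))/2 = (½)*(7/6) = 7/12 ≈ 0.58333)
n(y) = 2*y*(7/12 + y) (n(y) = (y + y)*(y + 7/12) = (2*y)*(7/12 + y) = 2*y*(7/12 + y))
((-5 + 1)² + 8)*n(13) = ((-5 + 1)² + 8)*((⅙)*13*(7 + 12*13)) = ((-4)² + 8)*((⅙)*13*(7 + 156)) = (16 + 8)*((⅙)*13*163) = 24*(2119/6) = 8476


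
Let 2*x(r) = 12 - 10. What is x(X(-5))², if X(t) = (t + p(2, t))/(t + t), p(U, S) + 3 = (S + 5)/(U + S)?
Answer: 1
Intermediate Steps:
p(U, S) = -3 + (5 + S)/(S + U) (p(U, S) = -3 + (S + 5)/(U + S) = -3 + (5 + S)/(S + U))
X(t) = (t + (-1 - 2*t)/(2 + t))/(2*t) (X(t) = (t + (5 - 3*2 - 2*t)/(t + 2))/(t + t) = (t + (5 - 6 - 2*t)/(2 + t))/((2*t)) = (t + (-1 - 2*t)/(2 + t))*(1/(2*t)) = (t + (-1 - 2*t)/(2 + t))/(2*t))
x(r) = 1 (x(r) = (12 - 10)/2 = (½)*2 = 1)
x(X(-5))² = 1² = 1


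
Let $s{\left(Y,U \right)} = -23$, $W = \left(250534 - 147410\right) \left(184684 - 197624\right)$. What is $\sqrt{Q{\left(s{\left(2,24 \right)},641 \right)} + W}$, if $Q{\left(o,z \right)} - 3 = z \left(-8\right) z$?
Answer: $i \sqrt{1337711605} \approx 36575.0 i$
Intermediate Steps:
$W = -1334424560$ ($W = 103124 \left(-12940\right) = -1334424560$)
$Q{\left(o,z \right)} = 3 - 8 z^{2}$ ($Q{\left(o,z \right)} = 3 + z \left(-8\right) z = 3 + - 8 z z = 3 - 8 z^{2}$)
$\sqrt{Q{\left(s{\left(2,24 \right)},641 \right)} + W} = \sqrt{\left(3 - 8 \cdot 641^{2}\right) - 1334424560} = \sqrt{\left(3 - 3287048\right) - 1334424560} = \sqrt{-3287045 - 1334424560} = \sqrt{-1337711605} = i \sqrt{1337711605}$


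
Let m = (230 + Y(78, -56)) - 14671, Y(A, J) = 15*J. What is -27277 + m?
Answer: -42558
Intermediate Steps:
m = -15281 (m = (230 + 15*(-56)) - 14671 = (230 - 840) - 14671 = -610 - 14671 = -15281)
-27277 + m = -27277 - 15281 = -42558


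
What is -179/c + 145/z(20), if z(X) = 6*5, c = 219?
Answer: 1759/438 ≈ 4.0160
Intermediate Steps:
z(X) = 30
-179/c + 145/z(20) = -179/219 + 145/30 = -179*1/219 + 145*(1/30) = -179/219 + 29/6 = 1759/438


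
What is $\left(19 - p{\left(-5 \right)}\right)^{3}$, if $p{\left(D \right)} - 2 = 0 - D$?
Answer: $1728$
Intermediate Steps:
$p{\left(D \right)} = 2 - D$ ($p{\left(D \right)} = 2 + \left(0 - D\right) = 2 - D$)
$\left(19 - p{\left(-5 \right)}\right)^{3} = \left(19 - \left(2 - -5\right)\right)^{3} = \left(19 - \left(2 + 5\right)\right)^{3} = \left(19 - 7\right)^{3} = 12^{3} = 1728$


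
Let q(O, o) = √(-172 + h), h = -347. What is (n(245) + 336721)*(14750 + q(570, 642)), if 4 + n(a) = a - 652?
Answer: 4960572500 + 336310*I*√519 ≈ 4.9606e+9 + 7.6617e+6*I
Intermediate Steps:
n(a) = -656 + a (n(a) = -4 + (a - 652) = -4 + (-652 + a) = -656 + a)
q(O, o) = I*√519 (q(O, o) = √(-172 - 347) = √(-519) = I*√519)
(n(245) + 336721)*(14750 + q(570, 642)) = ((-656 + 245) + 336721)*(14750 + I*√519) = (-411 + 336721)*(14750 + I*√519) = 336310*(14750 + I*√519) = 4960572500 + 336310*I*√519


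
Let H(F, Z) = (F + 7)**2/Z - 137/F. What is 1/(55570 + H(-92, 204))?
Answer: 138/7673753 ≈ 1.7983e-5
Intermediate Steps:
H(F, Z) = -137/F + (7 + F)**2/Z (H(F, Z) = (7 + F)**2/Z - 137/F = -137/F + (7 + F)**2/Z)
1/(55570 + H(-92, 204)) = 1/(55570 + (-137/(-92) + (7 - 92)**2/204)) = 1/(55570 + (-137*(-1/92) + (1/204)*(-85)**2)) = 1/(55570 + (137/92 + (1/204)*7225)) = 1/(55570 + (137/92 + 425/12)) = 1/(55570 + 5093/138) = 1/(7673753/138) = 138/7673753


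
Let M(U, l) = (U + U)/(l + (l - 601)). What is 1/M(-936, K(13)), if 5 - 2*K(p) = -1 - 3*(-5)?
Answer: 305/936 ≈ 0.32585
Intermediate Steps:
K(p) = -9/2 (K(p) = 5/2 - (-1 - 3*(-5))/2 = 5/2 - (-1 + 15)/2 = 5/2 - ½*14 = 5/2 - 7 = -9/2)
M(U, l) = 2*U/(-601 + 2*l) (M(U, l) = (2*U)/(l + (-601 + l)) = (2*U)/(-601 + 2*l) = 2*U/(-601 + 2*l))
1/M(-936, K(13)) = 1/(2*(-936)/(-601 + 2*(-9/2))) = 1/(2*(-936)/(-601 - 9)) = 1/(2*(-936)/(-610)) = 1/(2*(-936)*(-1/610)) = 1/(936/305) = 305/936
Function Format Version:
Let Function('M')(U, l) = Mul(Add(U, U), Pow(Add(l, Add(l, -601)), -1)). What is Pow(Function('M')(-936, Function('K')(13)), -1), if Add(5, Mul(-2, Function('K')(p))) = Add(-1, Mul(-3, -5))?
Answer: Rational(305, 936) ≈ 0.32585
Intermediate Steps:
Function('K')(p) = Rational(-9, 2) (Function('K')(p) = Add(Rational(5, 2), Mul(Rational(-1, 2), Add(-1, Mul(-3, -5)))) = Add(Rational(5, 2), Mul(Rational(-1, 2), Add(-1, 15))) = Add(Rational(5, 2), Mul(Rational(-1, 2), 14)) = Add(Rational(5, 2), -7) = Rational(-9, 2))
Function('M')(U, l) = Mul(2, U, Pow(Add(-601, Mul(2, l)), -1)) (Function('M')(U, l) = Mul(Mul(2, U), Pow(Add(l, Add(-601, l)), -1)) = Mul(Mul(2, U), Pow(Add(-601, Mul(2, l)), -1)) = Mul(2, U, Pow(Add(-601, Mul(2, l)), -1)))
Pow(Function('M')(-936, Function('K')(13)), -1) = Pow(Mul(2, -936, Pow(Add(-601, Mul(2, Rational(-9, 2))), -1)), -1) = Pow(Mul(2, -936, Pow(Add(-601, -9), -1)), -1) = Pow(Mul(2, -936, Pow(-610, -1)), -1) = Pow(Mul(2, -936, Rational(-1, 610)), -1) = Pow(Rational(936, 305), -1) = Rational(305, 936)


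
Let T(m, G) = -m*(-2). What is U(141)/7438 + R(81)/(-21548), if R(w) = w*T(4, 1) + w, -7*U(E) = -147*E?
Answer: 29190663/80137012 ≈ 0.36426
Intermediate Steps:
U(E) = 21*E (U(E) = -(-21)*E = 21*E)
T(m, G) = 2*m
R(w) = 9*w (R(w) = w*(2*4) + w = w*8 + w = 8*w + w = 9*w)
U(141)/7438 + R(81)/(-21548) = (21*141)/7438 + (9*81)/(-21548) = 2961*(1/7438) + 729*(-1/21548) = 2961/7438 - 729/21548 = 29190663/80137012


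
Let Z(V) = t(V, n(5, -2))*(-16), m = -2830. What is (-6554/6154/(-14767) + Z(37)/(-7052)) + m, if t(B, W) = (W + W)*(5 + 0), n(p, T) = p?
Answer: -226694559998959/80107298017 ≈ -2829.9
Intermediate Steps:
t(B, W) = 10*W (t(B, W) = (2*W)*5 = 10*W)
Z(V) = -800 (Z(V) = (10*5)*(-16) = 50*(-16) = -800)
(-6554/6154/(-14767) + Z(37)/(-7052)) + m = (-6554/6154/(-14767) - 800/(-7052)) - 2830 = (-6554*1/6154*(-1/14767) - 800*(-1/7052)) - 2830 = (-3277/3077*(-1/14767) + 200/1763) - 2830 = (3277/45438059 + 200/1763) - 2830 = 9093389151/80107298017 - 2830 = -226694559998959/80107298017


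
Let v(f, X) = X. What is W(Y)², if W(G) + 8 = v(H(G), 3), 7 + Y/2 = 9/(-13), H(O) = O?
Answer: 25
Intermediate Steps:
Y = -200/13 (Y = -14 + 2*(9/(-13)) = -14 + 2*(9*(-1/13)) = -14 + 2*(-9/13) = -14 - 18/13 = -200/13 ≈ -15.385)
W(G) = -5 (W(G) = -8 + 3 = -5)
W(Y)² = (-5)² = 25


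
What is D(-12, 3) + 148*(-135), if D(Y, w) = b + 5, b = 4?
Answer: -19971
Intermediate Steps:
D(Y, w) = 9 (D(Y, w) = 4 + 5 = 9)
D(-12, 3) + 148*(-135) = 9 + 148*(-135) = 9 - 19980 = -19971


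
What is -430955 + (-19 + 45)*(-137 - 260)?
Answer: -441277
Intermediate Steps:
-430955 + (-19 + 45)*(-137 - 260) = -430955 + 26*(-397) = -430955 - 10322 = -441277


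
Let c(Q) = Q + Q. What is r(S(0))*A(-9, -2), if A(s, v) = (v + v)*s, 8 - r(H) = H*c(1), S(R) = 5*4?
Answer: -1152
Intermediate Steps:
c(Q) = 2*Q
S(R) = 20
r(H) = 8 - 2*H (r(H) = 8 - H*2*1 = 8 - H*2 = 8 - 2*H)
A(s, v) = 2*s*v (A(s, v) = (2*v)*s = 2*s*v)
r(S(0))*A(-9, -2) = (8 - 2*20)*(2*(-9)*(-2)) = (8 - 40)*36 = -32*36 = -1152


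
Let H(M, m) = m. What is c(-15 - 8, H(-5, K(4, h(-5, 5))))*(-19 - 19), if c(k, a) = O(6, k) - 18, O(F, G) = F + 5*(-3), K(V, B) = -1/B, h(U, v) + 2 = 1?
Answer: 1026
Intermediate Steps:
h(U, v) = -1 (h(U, v) = -2 + 1 = -1)
O(F, G) = -15 + F (O(F, G) = F - 15 = -15 + F)
c(k, a) = -27 (c(k, a) = (-15 + 6) - 18 = -9 - 18 = -27)
c(-15 - 8, H(-5, K(4, h(-5, 5))))*(-19 - 19) = -27*(-19 - 19) = -27*(-38) = 1026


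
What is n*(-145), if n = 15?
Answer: -2175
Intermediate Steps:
n*(-145) = 15*(-145) = -2175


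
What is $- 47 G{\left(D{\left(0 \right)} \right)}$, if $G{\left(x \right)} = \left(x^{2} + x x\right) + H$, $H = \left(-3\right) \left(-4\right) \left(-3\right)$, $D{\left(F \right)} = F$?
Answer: $1692$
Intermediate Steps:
$H = -36$ ($H = 12 \left(-3\right) = -36$)
$G{\left(x \right)} = -36 + 2 x^{2}$ ($G{\left(x \right)} = \left(x^{2} + x x\right) - 36 = \left(x^{2} + x^{2}\right) - 36 = 2 x^{2} - 36 = -36 + 2 x^{2}$)
$- 47 G{\left(D{\left(0 \right)} \right)} = - 47 \left(-36 + 2 \cdot 0^{2}\right) = - 47 \left(-36 + 2 \cdot 0\right) = - 47 \left(-36 + 0\right) = \left(-47\right) \left(-36\right) = 1692$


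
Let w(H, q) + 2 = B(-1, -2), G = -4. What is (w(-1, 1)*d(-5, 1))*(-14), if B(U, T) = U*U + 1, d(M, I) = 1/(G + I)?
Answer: 0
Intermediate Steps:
d(M, I) = 1/(-4 + I)
B(U, T) = 1 + U² (B(U, T) = U² + 1 = 1 + U²)
w(H, q) = 0 (w(H, q) = -2 + (1 + (-1)²) = -2 + (1 + 1) = -2 + 2 = 0)
(w(-1, 1)*d(-5, 1))*(-14) = (0/(-4 + 1))*(-14) = (0/(-3))*(-14) = (0*(-⅓))*(-14) = 0*(-14) = 0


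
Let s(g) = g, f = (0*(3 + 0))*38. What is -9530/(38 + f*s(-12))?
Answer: -4765/19 ≈ -250.79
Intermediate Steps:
f = 0 (f = (0*3)*38 = 0*38 = 0)
-9530/(38 + f*s(-12)) = -9530/(38 + 0*(-12)) = -9530/(38 + 0) = -9530/38 = -9530*1/38 = -4765/19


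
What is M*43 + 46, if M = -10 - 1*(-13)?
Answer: 175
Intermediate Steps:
M = 3 (M = -10 + 13 = 3)
M*43 + 46 = 3*43 + 46 = 129 + 46 = 175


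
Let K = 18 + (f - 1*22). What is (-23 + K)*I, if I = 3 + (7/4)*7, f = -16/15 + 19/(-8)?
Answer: -222833/480 ≈ -464.24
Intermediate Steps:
f = -413/120 (f = -16*1/15 + 19*(-⅛) = -16/15 - 19/8 = -413/120 ≈ -3.4417)
I = 61/4 (I = 3 + (7*(¼))*7 = 3 + (7/4)*7 = 3 + 49/4 = 61/4 ≈ 15.250)
K = -893/120 (K = 18 + (-413/120 - 1*22) = 18 + (-413/120 - 22) = 18 - 3053/120 = -893/120 ≈ -7.4417)
(-23 + K)*I = (-23 - 893/120)*(61/4) = -3653/120*61/4 = -222833/480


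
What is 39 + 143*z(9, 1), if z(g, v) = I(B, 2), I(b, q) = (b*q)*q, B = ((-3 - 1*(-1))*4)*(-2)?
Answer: 9191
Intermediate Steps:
B = 16 (B = ((-3 + 1)*4)*(-2) = -2*4*(-2) = -8*(-2) = 16)
I(b, q) = b*q**2
z(g, v) = 64 (z(g, v) = 16*2**2 = 16*4 = 64)
39 + 143*z(9, 1) = 39 + 143*64 = 39 + 9152 = 9191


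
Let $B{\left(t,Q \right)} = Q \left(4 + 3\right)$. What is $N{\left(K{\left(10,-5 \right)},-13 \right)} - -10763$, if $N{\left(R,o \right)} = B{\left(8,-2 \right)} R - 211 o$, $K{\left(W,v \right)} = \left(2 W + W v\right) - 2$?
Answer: $13954$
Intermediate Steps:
$B{\left(t,Q \right)} = 7 Q$ ($B{\left(t,Q \right)} = Q 7 = 7 Q$)
$K{\left(W,v \right)} = -2 + 2 W + W v$
$N{\left(R,o \right)} = - 211 o - 14 R$ ($N{\left(R,o \right)} = 7 \left(-2\right) R - 211 o = - 14 R - 211 o = - 211 o - 14 R$)
$N{\left(K{\left(10,-5 \right)},-13 \right)} - -10763 = \left(\left(-211\right) \left(-13\right) - 14 \left(-2 + 2 \cdot 10 + 10 \left(-5\right)\right)\right) - -10763 = \left(2743 - 14 \left(-2 + 20 - 50\right)\right) + 10763 = \left(2743 - -448\right) + 10763 = \left(2743 + 448\right) + 10763 = 3191 + 10763 = 13954$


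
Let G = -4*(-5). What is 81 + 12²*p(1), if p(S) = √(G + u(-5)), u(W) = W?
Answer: 81 + 144*√15 ≈ 638.71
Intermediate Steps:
G = 20
p(S) = √15 (p(S) = √(20 - 5) = √15)
81 + 12²*p(1) = 81 + 12²*√15 = 81 + 144*√15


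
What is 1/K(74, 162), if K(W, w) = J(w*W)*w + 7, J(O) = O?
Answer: 1/1942063 ≈ 5.1492e-7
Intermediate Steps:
K(W, w) = 7 + W*w² (K(W, w) = (w*W)*w + 7 = (W*w)*w + 7 = W*w² + 7 = 7 + W*w²)
1/K(74, 162) = 1/(7 + 74*162²) = 1/(7 + 74*26244) = 1/(7 + 1942056) = 1/1942063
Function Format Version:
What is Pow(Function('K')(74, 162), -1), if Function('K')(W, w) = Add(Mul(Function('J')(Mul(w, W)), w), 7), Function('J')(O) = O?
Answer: Rational(1, 1942063) ≈ 5.1492e-7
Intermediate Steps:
Function('K')(W, w) = Add(7, Mul(W, Pow(w, 2))) (Function('K')(W, w) = Add(Mul(Mul(w, W), w), 7) = Add(Mul(Mul(W, w), w), 7) = Add(Mul(W, Pow(w, 2)), 7) = Add(7, Mul(W, Pow(w, 2))))
Pow(Function('K')(74, 162), -1) = Pow(Add(7, Mul(74, Pow(162, 2))), -1) = Pow(Add(7, Mul(74, 26244)), -1) = Pow(Add(7, 1942056), -1) = Pow(1942063, -1) = Rational(1, 1942063)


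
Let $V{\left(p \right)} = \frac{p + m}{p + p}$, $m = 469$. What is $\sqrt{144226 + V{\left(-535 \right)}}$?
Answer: $\frac{\sqrt{41281104505}}{535} \approx 379.77$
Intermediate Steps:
$V{\left(p \right)} = \frac{469 + p}{2 p}$ ($V{\left(p \right)} = \frac{p + 469}{p + p} = \frac{469 + p}{2 p}$)
$\sqrt{144226 + V{\left(-535 \right)}} = \sqrt{144226 + \frac{469 - 535}{2 \left(-535\right)}} = \sqrt{144226 + \frac{1}{2} \left(- \frac{1}{535}\right) \left(-66\right)} = \sqrt{144226 + \frac{33}{535}} = \sqrt{\frac{77160943}{535}} = \frac{\sqrt{41281104505}}{535}$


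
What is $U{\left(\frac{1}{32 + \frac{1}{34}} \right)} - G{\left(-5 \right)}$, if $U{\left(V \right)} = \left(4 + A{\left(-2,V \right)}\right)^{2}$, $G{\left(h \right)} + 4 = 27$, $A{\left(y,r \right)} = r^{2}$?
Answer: $- \frac{9833891593943}{1406408618241} \approx -6.9922$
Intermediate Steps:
$G{\left(h \right)} = 23$ ($G{\left(h \right)} = -4 + 27 = 23$)
$U{\left(V \right)} = \left(4 + V^{2}\right)^{2}$
$U{\left(\frac{1}{32 + \frac{1}{34}} \right)} - G{\left(-5 \right)} = \left(4 + \left(\frac{1}{32 + \frac{1}{34}}\right)^{2}\right)^{2} - 23 = \left(4 + \left(\frac{1}{\frac{1089}{34}}\right)^{2}\right)^{2} - 23 = \left(4 + \left(\frac{34}{1089}\right)^{2}\right)^{2} - 23 = \left(4 + \frac{1156}{1185921}\right)^{2} - 23 = \left(\frac{4744840}{1185921}\right)^{2} - 23 = \frac{22513506625600}{1406408618241} - 23 = - \frac{9833891593943}{1406408618241}$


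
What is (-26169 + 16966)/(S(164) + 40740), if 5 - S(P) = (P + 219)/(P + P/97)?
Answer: -147910616/654816489 ≈ -0.22588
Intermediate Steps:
S(P) = 5 - 97*(219 + P)/(98*P) (S(P) = 5 - (P + 219)/(P + P/97) = 5 - (219 + P)/(P + P*(1/97)) = 5 - (219 + P)/(P + P/97) = 5 - (219 + P)/(98*P/97) = 5 - (219 + P)*97/(98*P) = 5 - 97*(219 + P)/(98*P))
(-26169 + 16966)/(S(164) + 40740) = (-26169 + 16966)/((3/98)*(-7081 + 131*164)/164 + 40740) = -9203/((3/98)*(1/164)*(-7081 + 21484) + 40740) = -9203/((3/98)*(1/164)*14403 + 40740) = -9203/(43209/16072 + 40740) = -9203/654816489/16072 = -9203*16072/654816489 = -147910616/654816489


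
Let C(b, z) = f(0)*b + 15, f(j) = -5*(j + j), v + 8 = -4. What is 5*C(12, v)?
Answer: 75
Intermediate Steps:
v = -12 (v = -8 - 4 = -12)
f(j) = -10*j
C(b, z) = 15 (C(b, z) = (-10*0)*b + 15 = 0*b + 15 = 0 + 15 = 15)
5*C(12, v) = 5*15 = 75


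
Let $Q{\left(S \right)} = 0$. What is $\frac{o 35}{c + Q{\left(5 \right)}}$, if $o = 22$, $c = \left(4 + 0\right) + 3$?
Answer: $110$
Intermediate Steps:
$c = 7$ ($c = 4 + 3 = 7$)
$\frac{o 35}{c + Q{\left(5 \right)}} = \frac{22 \cdot 35}{7 + 0} = \frac{770}{7} = 770 \cdot \frac{1}{7} = 110$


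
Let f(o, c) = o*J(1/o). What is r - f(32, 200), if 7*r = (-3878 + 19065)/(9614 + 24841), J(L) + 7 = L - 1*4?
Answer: 84671122/241185 ≈ 351.06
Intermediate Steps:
J(L) = -11 + L (J(L) = -7 + (L - 1*4) = -7 + (L - 4) = -7 + (-4 + L) = -11 + L)
r = 15187/241185 (r = ((-3878 + 19065)/(9614 + 24841))/7 = (15187/34455)/7 = (15187*(1/34455))/7 = (1/7)*(15187/34455) = 15187/241185 ≈ 0.062968)
f(o, c) = o*(-11 + 1/o)
r - f(32, 200) = 15187/241185 - (1 - 11*32) = 15187/241185 - (1 - 352) = 15187/241185 - 1*(-351) = 15187/241185 + 351 = 84671122/241185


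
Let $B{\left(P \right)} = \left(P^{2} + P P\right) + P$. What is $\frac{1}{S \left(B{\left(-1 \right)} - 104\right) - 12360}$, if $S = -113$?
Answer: $- \frac{1}{721} \approx -0.001387$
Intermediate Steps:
$B{\left(P \right)} = P + 2 P^{2}$ ($B{\left(P \right)} = \left(P^{2} + P^{2}\right) + P = 2 P^{2} + P = P + 2 P^{2}$)
$\frac{1}{S \left(B{\left(-1 \right)} - 104\right) - 12360} = \frac{1}{- 113 \left(- (1 + 2 \left(-1\right)) - 104\right) - 12360} = \frac{1}{- 113 \left(- (1 - 2) - 104\right) - 12360} = \frac{1}{- 113 \left(\left(-1\right) \left(-1\right) - 104\right) - 12360} = \frac{1}{- 113 \left(1 - 104\right) - 12360} = \frac{1}{\left(-113\right) \left(-103\right) - 12360} = \frac{1}{11639 - 12360} = \frac{1}{-721} = - \frac{1}{721}$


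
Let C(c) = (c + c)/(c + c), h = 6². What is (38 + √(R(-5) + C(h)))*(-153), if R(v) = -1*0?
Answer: -5967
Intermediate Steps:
h = 36
R(v) = 0
C(c) = 1 (C(c) = (2*c)/((2*c)) = (2*c)*(1/(2*c)) = 1)
(38 + √(R(-5) + C(h)))*(-153) = (38 + √(0 + 1))*(-153) = (38 + √1)*(-153) = (38 + 1)*(-153) = 39*(-153) = -5967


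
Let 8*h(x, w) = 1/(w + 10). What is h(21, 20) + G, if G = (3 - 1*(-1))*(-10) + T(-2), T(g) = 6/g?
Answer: -10319/240 ≈ -42.996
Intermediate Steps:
h(x, w) = 1/(8*(10 + w)) (h(x, w) = 1/(8*(w + 10)) = 1/(8*(10 + w)))
G = -43 (G = (3 - 1*(-1))*(-10) + 6/(-2) = (3 + 1)*(-10) + 6*(-½) = 4*(-10) - 3 = -40 - 3 = -43)
h(21, 20) + G = 1/(8*(10 + 20)) - 43 = (⅛)/30 - 43 = (⅛)*(1/30) - 43 = 1/240 - 43 = -10319/240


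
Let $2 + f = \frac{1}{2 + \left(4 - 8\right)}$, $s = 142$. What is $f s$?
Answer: $-355$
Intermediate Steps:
$f = - \frac{5}{2}$ ($f = -2 + \frac{1}{2 + \left(4 - 8\right)} = -2 + \frac{1}{2 - 4} = -2 + \frac{1}{-2} = -2 - \frac{1}{2} = - \frac{5}{2} \approx -2.5$)
$f s = \left(- \frac{5}{2}\right) 142 = -355$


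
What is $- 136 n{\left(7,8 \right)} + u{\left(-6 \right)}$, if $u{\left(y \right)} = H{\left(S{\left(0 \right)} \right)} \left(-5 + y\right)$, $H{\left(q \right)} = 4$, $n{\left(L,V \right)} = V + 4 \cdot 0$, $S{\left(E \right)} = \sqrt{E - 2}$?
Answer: $-1132$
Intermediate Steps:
$S{\left(E \right)} = \sqrt{-2 + E}$
$n{\left(L,V \right)} = V$ ($n{\left(L,V \right)} = V + 0 = V$)
$u{\left(y \right)} = -20 + 4 y$ ($u{\left(y \right)} = 4 \left(-5 + y\right) = -20 + 4 y$)
$- 136 n{\left(7,8 \right)} + u{\left(-6 \right)} = \left(-136\right) 8 + \left(-20 + 4 \left(-6\right)\right) = -1088 - 44 = -1132$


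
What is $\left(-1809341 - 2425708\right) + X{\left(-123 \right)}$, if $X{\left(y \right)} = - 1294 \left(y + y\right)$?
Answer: $-3916725$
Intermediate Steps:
$X{\left(y \right)} = - 2588 y$ ($X{\left(y \right)} = - 1294 \cdot 2 y = - 2588 y$)
$\left(-1809341 - 2425708\right) + X{\left(-123 \right)} = \left(-1809341 - 2425708\right) - -318324 = -4235049 + 318324 = -3916725$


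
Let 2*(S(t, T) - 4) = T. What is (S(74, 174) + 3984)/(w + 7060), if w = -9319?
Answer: -4075/2259 ≈ -1.8039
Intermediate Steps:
S(t, T) = 4 + T/2
(S(74, 174) + 3984)/(w + 7060) = ((4 + (1/2)*174) + 3984)/(-9319 + 7060) = ((4 + 87) + 3984)/(-2259) = (91 + 3984)*(-1/2259) = 4075*(-1/2259) = -4075/2259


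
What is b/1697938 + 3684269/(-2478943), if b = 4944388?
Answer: 3000597842281/2104545759767 ≈ 1.4258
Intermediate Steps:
b/1697938 + 3684269/(-2478943) = 4944388/1697938 + 3684269/(-2478943) = 4944388*(1/1697938) + 3684269*(-1/2478943) = 2472194/848969 - 3684269/2478943 = 3000597842281/2104545759767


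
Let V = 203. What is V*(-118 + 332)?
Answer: 43442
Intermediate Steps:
V*(-118 + 332) = 203*(-118 + 332) = 203*214 = 43442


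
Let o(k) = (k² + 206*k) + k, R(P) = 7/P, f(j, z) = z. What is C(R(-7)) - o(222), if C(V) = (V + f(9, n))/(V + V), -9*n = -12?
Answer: -571429/6 ≈ -95238.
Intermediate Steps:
n = 4/3 (n = -⅑*(-12) = 4/3 ≈ 1.3333)
C(V) = (4/3 + V)/(2*V) (C(V) = (V + 4/3)/(V + V) = (4/3 + V)/((2*V)) = (4/3 + V)*(1/(2*V)) = (4/3 + V)/(2*V))
o(k) = k² + 207*k
C(R(-7)) - o(222) = (4 + 3*(7/(-7)))/(6*((7/(-7)))) - 222*(207 + 222) = (4 + 3*(7*(-⅐)))/(6*((7*(-⅐)))) - 222*429 = (⅙)*(4 + 3*(-1))/(-1) - 1*95238 = (⅙)*(-1)*(4 - 3) - 95238 = (⅙)*(-1)*1 - 95238 = -⅙ - 95238 = -571429/6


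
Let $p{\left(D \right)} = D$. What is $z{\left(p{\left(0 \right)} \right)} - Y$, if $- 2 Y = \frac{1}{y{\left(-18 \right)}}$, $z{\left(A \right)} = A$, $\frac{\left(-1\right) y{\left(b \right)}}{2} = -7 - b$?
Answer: $- \frac{1}{44} \approx -0.022727$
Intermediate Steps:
$y{\left(b \right)} = 14 + 2 b$ ($y{\left(b \right)} = - 2 \left(-7 - b\right) = 14 + 2 b$)
$Y = \frac{1}{44}$ ($Y = - \frac{1}{2 \left(14 + 2 \left(-18\right)\right)} = - \frac{1}{2 \left(14 - 36\right)} = - \frac{1}{2 \left(-22\right)} = \left(- \frac{1}{2}\right) \left(- \frac{1}{22}\right) = \frac{1}{44} \approx 0.022727$)
$z{\left(p{\left(0 \right)} \right)} - Y = 0 - \frac{1}{44} = - \frac{1}{44}$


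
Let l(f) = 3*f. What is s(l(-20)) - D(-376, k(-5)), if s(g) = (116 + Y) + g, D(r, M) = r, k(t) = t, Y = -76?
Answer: 356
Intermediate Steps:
s(g) = 40 + g (s(g) = (116 - 76) + g = 40 + g)
s(l(-20)) - D(-376, k(-5)) = (40 + 3*(-20)) - 1*(-376) = (40 - 60) + 376 = -20 + 376 = 356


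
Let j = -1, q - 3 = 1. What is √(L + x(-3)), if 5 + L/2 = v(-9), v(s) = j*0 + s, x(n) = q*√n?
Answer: 2*√(-7 + I*√3) ≈ 0.64977 + 5.3312*I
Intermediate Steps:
q = 4 (q = 3 + 1 = 4)
x(n) = 4*√n
v(s) = s (v(s) = -1*0 + s = 0 + s = s)
L = -28 (L = -10 + 2*(-9) = -10 - 18 = -28)
√(L + x(-3)) = √(-28 + 4*√(-3)) = √(-28 + 4*(I*√3)) = √(-28 + 4*I*√3)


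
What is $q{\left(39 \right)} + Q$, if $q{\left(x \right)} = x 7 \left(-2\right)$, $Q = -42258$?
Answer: $-42804$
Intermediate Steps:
$q{\left(x \right)} = - 14 x$ ($q{\left(x \right)} = 7 x \left(-2\right) = - 14 x$)
$q{\left(39 \right)} + Q = \left(-14\right) 39 - 42258 = -546 - 42258 = -42804$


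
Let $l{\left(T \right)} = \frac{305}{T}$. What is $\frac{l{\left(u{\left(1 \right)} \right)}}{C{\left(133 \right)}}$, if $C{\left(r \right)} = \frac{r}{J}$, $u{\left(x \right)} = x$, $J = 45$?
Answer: $\frac{13725}{133} \approx 103.2$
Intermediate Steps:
$C{\left(r \right)} = \frac{r}{45}$
$\frac{l{\left(u{\left(1 \right)} \right)}}{C{\left(133 \right)}} = \frac{305 \cdot 1^{-1}}{\frac{1}{45} \cdot 133} = \frac{305 \cdot 1}{\frac{133}{45}} = 305 \cdot \frac{45}{133} = \frac{13725}{133}$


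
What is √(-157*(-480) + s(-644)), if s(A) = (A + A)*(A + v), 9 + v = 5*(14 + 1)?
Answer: 4*√51239 ≈ 905.44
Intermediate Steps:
v = 66 (v = -9 + 5*(14 + 1) = -9 + 5*15 = -9 + 75 = 66)
s(A) = 2*A*(66 + A) (s(A) = (A + A)*(A + 66) = (2*A)*(66 + A) = 2*A*(66 + A))
√(-157*(-480) + s(-644)) = √(-157*(-480) + 2*(-644)*(66 - 644)) = √(75360 + 2*(-644)*(-578)) = √(75360 + 744464) = √819824 = 4*√51239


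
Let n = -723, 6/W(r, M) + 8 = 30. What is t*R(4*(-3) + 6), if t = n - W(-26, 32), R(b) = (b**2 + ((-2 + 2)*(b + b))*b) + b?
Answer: -238680/11 ≈ -21698.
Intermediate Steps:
W(r, M) = 3/11 (W(r, M) = 6/(-8 + 30) = 6/22 = 6*(1/22) = 3/11)
R(b) = b + b**2 (R(b) = (b**2 + (0*(2*b))*b) + b = (b**2 + 0*b) + b = (b**2 + 0) + b = b**2 + b = b + b**2)
t = -7956/11 (t = -723 - 1*3/11 = -723 - 3/11 = -7956/11 ≈ -723.27)
t*R(4*(-3) + 6) = -7956*(4*(-3) + 6)*(1 + (4*(-3) + 6))/11 = -7956*(-12 + 6)*(1 + (-12 + 6))/11 = -(-47736)*(1 - 6)/11 = -(-47736)*(-5)/11 = -7956/11*30 = -238680/11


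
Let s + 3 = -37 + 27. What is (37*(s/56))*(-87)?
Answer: 41847/56 ≈ 747.27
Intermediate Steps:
s = -13 (s = -3 + (-37 + 27) = -3 - 10 = -13)
(37*(s/56))*(-87) = (37*(-13/56))*(-87) = -481/56*(-87) = 41847/56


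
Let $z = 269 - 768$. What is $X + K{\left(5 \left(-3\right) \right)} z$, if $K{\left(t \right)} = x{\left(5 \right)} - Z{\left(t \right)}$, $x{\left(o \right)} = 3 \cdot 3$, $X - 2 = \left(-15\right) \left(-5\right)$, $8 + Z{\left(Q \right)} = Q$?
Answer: $-15891$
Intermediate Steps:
$z = -499$ ($z = 269 - 768 = -499$)
$Z{\left(Q \right)} = -8 + Q$
$X = 77$ ($X = 2 - -75 = 2 + 75 = 77$)
$x{\left(o \right)} = 9$
$K{\left(t \right)} = 17 - t$ ($K{\left(t \right)} = 9 - \left(-8 + t\right) = 17 - t$)
$X + K{\left(5 \left(-3\right) \right)} z = 77 + \left(17 - 5 \left(-3\right)\right) \left(-499\right) = 77 + \left(17 - -15\right) \left(-499\right) = 77 + \left(17 + 15\right) \left(-499\right) = 77 + 32 \left(-499\right) = 77 - 15968 = -15891$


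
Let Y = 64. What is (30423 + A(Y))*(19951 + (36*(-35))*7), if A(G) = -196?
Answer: 336456737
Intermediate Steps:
(30423 + A(Y))*(19951 + (36*(-35))*7) = (30423 - 196)*(19951 + (36*(-35))*7) = 30227*(19951 - 1260*7) = 30227*(19951 - 8820) = 30227*11131 = 336456737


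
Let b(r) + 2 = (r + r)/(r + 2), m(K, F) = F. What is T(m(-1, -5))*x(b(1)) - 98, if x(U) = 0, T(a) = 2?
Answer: -98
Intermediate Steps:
b(r) = -2 + 2*r/(2 + r) (b(r) = -2 + (r + r)/(r + 2) = -2 + (2*r)/(2 + r) = -2 + 2*r/(2 + r))
T(m(-1, -5))*x(b(1)) - 98 = 2*0 - 98 = 0 - 98 = -98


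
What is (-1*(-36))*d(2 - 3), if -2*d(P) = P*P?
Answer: -18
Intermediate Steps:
d(P) = -P²/2 (d(P) = -P*P/2 = -P²/2)
(-1*(-36))*d(2 - 3) = (-1*(-36))*(-(2 - 3)²/2) = 36*(-½*(-1)²) = 36*(-½*1) = 36*(-½) = -18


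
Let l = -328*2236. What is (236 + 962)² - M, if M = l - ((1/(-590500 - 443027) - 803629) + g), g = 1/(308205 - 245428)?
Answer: 8051131902317237/5898338589 ≈ 1.3650e+6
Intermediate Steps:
g = 1/62777 ≈ 1.5929e-5
l = -733408
M = 414187233969919/5898338589 (M = -733408 - ((1/(-590500 - 443027) - 803629) + 1/62777) = -733408 - ((1/(-1033527) - 803629) + 1/62777) = -733408 - ((-1/1033527 - 803629) + 1/62777) = -733408 - (-830572269484/1033527 + 1/62777) = -733408 - 1*(-4740075941851231/5898338589) = -733408 + 4740075941851231/5898338589 = 414187233969919/5898338589 ≈ 70221.)
(236 + 962)² - M = (236 + 962)² - 1*414187233969919/5898338589 = 1198² - 414187233969919/5898338589 = 1435204 - 414187233969919/5898338589 = 8051131902317237/5898338589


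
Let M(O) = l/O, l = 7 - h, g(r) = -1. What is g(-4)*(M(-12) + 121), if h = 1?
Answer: -241/2 ≈ -120.50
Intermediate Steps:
l = 6 (l = 7 - 1*1 = 7 - 1 = 6)
M(O) = 6/O
g(-4)*(M(-12) + 121) = -(6/(-12) + 121) = -(6*(-1/12) + 121) = -(-1/2 + 121) = -1*241/2 = -241/2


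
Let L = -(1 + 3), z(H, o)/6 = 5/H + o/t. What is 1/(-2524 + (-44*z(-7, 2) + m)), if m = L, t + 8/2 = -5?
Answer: -21/47896 ≈ -0.00043845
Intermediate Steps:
t = -9 (t = -4 - 5 = -9)
z(H, o) = 30/H - 2*o/3 (z(H, o) = 6*(5/H + o/(-9)) = 6*(5/H + o*(-1/9)) = 6*(5/H - o/9) = 30/H - 2*o/3)
L = -4 (L = -1*4 = -4)
m = -4
1/(-2524 + (-44*z(-7, 2) + m)) = 1/(-2524 + (-44*(30/(-7) - 2/3*2) - 4)) = 1/(-2524 + (-44*(30*(-1/7) - 4/3) - 4)) = 1/(-2524 + (-44*(-30/7 - 4/3) - 4)) = 1/(-2524 + (-44*(-118/21) - 4)) = 1/(-2524 + (5192/21 - 4)) = 1/(-2524 + 5108/21) = 1/(-47896/21) = -21/47896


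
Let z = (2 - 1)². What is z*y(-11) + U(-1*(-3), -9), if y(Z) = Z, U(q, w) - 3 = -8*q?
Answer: -32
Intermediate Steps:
U(q, w) = 3 - 8*q
z = 1 (z = 1² = 1)
z*y(-11) + U(-1*(-3), -9) = 1*(-11) + (3 - (-8)*(-3)) = -11 + (3 - 8*3) = -11 + (3 - 24) = -11 - 21 = -32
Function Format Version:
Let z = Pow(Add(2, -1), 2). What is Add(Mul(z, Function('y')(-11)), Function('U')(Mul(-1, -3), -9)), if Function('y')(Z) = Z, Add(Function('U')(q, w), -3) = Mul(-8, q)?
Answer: -32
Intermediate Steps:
Function('U')(q, w) = Add(3, Mul(-8, q))
z = 1 (z = Pow(1, 2) = 1)
Add(Mul(z, Function('y')(-11)), Function('U')(Mul(-1, -3), -9)) = Add(Mul(1, -11), Add(3, Mul(-8, Mul(-1, -3)))) = Add(-11, Add(3, Mul(-8, 3))) = Add(-11, Add(3, -24)) = Add(-11, -21) = -32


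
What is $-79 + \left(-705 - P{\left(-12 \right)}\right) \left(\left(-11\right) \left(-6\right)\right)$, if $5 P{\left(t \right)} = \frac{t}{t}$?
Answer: $- \frac{233111}{5} \approx -46622.0$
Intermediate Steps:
$P{\left(t \right)} = \frac{1}{5}$ ($P{\left(t \right)} = \frac{t \frac{1}{t}}{5} = \frac{1}{5} \cdot 1 = \frac{1}{5}$)
$-79 + \left(-705 - P{\left(-12 \right)}\right) \left(\left(-11\right) \left(-6\right)\right) = -79 + \left(-705 - \frac{1}{5}\right) \left(\left(-11\right) \left(-6\right)\right) = -79 + \left(-705 - \frac{1}{5}\right) 66 = -79 - \frac{232716}{5} = - \frac{233111}{5}$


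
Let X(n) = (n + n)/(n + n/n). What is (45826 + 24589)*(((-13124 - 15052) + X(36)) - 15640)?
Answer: -114151164800/37 ≈ -3.0852e+9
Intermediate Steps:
X(n) = 2*n/(1 + n) (X(n) = (2*n)/(n + 1) = (2*n)/(1 + n) = 2*n/(1 + n))
(45826 + 24589)*(((-13124 - 15052) + X(36)) - 15640) = (45826 + 24589)*(((-13124 - 15052) + 2*36/(1 + 36)) - 15640) = 70415*((-28176 + 2*36/37) - 15640) = 70415*((-28176 + 2*36*(1/37)) - 15640) = 70415*((-28176 + 72/37) - 15640) = 70415*(-1042440/37 - 15640) = 70415*(-1621120/37) = -114151164800/37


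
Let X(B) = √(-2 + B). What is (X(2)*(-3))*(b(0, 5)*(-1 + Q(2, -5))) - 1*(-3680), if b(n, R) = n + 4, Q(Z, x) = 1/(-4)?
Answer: 3680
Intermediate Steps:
Q(Z, x) = -¼
b(n, R) = 4 + n
(X(2)*(-3))*(b(0, 5)*(-1 + Q(2, -5))) - 1*(-3680) = (√(-2 + 2)*(-3))*((4 + 0)*(-1 - ¼)) - 1*(-3680) = (√0*(-3))*(4*(-5/4)) + 3680 = (0*(-3))*(-5) + 3680 = 0*(-5) + 3680 = 0 + 3680 = 3680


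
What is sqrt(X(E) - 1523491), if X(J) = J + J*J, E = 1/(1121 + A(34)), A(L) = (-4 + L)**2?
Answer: I*sqrt(6222609101509)/2021 ≈ 1234.3*I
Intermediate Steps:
E = 1/2021 (E = 1/(1121 + (-4 + 34)**2) = 1/(1121 + 30**2) = 1/(1121 + 900) = 1/2021 ≈ 0.00049480)
X(J) = J + J**2
sqrt(X(E) - 1523491) = sqrt((1 + 1/2021)/2021 - 1523491) = sqrt((1/2021)*(2022/2021) - 1523491) = sqrt(2022/4084441 - 1523491) = sqrt(-6222609101509/4084441) = I*sqrt(6222609101509)/2021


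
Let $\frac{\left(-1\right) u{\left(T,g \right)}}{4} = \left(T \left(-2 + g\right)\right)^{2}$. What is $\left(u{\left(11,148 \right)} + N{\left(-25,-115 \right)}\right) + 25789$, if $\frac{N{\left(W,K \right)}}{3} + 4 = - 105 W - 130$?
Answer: $-10283682$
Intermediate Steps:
$N{\left(W,K \right)} = -402 - 315 W$ ($N{\left(W,K \right)} = -12 + 3 \left(- 105 W - 130\right) = -12 + 3 \left(-130 - 105 W\right) = -12 - \left(390 + 315 W\right) = -402 - 315 W$)
$u{\left(T,g \right)} = - 4 T^{2} \left(-2 + g\right)^{2}$ ($u{\left(T,g \right)} = - 4 \left(T \left(-2 + g\right)\right)^{2} = - 4 T^{2} \left(-2 + g\right)^{2}$)
$\left(u{\left(11,148 \right)} + N{\left(-25,-115 \right)}\right) + 25789 = \left(- 4 \cdot 11^{2} \left(-2 + 148\right)^{2} - -7473\right) + 25789 = \left(\left(-4\right) 121 \cdot 146^{2} + \left(-402 + 7875\right)\right) + 25789 = \left(\left(-4\right) 121 \cdot 21316 + 7473\right) + 25789 = \left(-10316944 + 7473\right) + 25789 = -10309471 + 25789 = -10283682$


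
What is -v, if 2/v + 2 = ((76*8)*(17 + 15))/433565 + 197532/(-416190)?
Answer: 6014847245/7307273394 ≈ 0.82313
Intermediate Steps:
v = -6014847245/7307273394 (v = 2/(-2 + (((76*8)*(17 + 15))/433565 + 197532/(-416190))) = 2/(-2 + ((608*32)*(1/433565) + 197532*(-1/416190))) = 2/(-2 + (19456*(1/433565) - 32922/69365)) = 2/(-2 + (19456/433565 - 32922/69365)) = 2/(-2 - 2584852298/6014847245) = 2/(-14614546788/6014847245) = 2*(-6014847245/14614546788) = -6014847245/7307273394 ≈ -0.82313)
-v = -1*(-6014847245/7307273394) = 6014847245/7307273394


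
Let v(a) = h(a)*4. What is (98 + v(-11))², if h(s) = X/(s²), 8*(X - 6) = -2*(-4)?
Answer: 141276996/14641 ≈ 9649.4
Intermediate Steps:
X = 7 (X = 6 + (-2*(-4))/8 = 6 + (⅛)*8 = 6 + 1 = 7)
h(s) = 7/s² (h(s) = 7/(s²) = 7/s²)
v(a) = 28/a² (v(a) = (7/a²)*4 = 28/a²)
(98 + v(-11))² = (98 + 28/(-11)²)² = (98 + 28*(1/121))² = (98 + 28/121)² = (11886/121)² = 141276996/14641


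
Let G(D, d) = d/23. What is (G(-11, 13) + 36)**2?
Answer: 707281/529 ≈ 1337.0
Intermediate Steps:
G(D, d) = d/23 (G(D, d) = d*(1/23) = d/23)
(G(-11, 13) + 36)**2 = ((1/23)*13 + 36)**2 = (13/23 + 36)**2 = (841/23)**2 = 707281/529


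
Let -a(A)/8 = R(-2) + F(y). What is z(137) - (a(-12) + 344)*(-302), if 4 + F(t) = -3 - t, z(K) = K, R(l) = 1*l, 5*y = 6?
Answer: 643341/5 ≈ 1.2867e+5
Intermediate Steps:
y = 6/5 (y = (⅕)*6 = 6/5 ≈ 1.2000)
R(l) = l
F(t) = -7 - t (F(t) = -4 + (-3 - t) = -7 - t)
a(A) = 408/5 (a(A) = -8*(-2 + (-7 - 1*6/5)) = -8*(-2 + (-7 - 6/5)) = -8*(-2 - 41/5) = -8*(-51/5) = 408/5)
z(137) - (a(-12) + 344)*(-302) = 137 - (408/5 + 344)*(-302) = 137 - 2128*(-302)/5 = 137 - 1*(-642656/5) = 137 + 642656/5 = 643341/5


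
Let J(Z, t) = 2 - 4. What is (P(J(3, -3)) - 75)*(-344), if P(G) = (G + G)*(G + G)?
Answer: 20296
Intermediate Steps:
J(Z, t) = -2
P(G) = 4*G² (P(G) = (2*G)*(2*G) = 4*G²)
(P(J(3, -3)) - 75)*(-344) = (4*(-2)² - 75)*(-344) = (4*4 - 75)*(-344) = (16 - 75)*(-344) = -59*(-344) = 20296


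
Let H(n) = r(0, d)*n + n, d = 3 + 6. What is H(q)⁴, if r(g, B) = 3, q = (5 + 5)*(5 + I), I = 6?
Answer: 37480960000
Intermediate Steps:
q = 110 (q = (5 + 5)*(5 + 6) = 10*11 = 110)
d = 9
H(n) = 4*n (H(n) = 3*n + n = 4*n)
H(q)⁴ = (4*110)⁴ = 440⁴ = 37480960000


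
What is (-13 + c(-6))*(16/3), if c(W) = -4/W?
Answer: -592/9 ≈ -65.778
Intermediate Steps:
(-13 + c(-6))*(16/3) = (-13 - 4/(-6))*(16/3) = (-13 - 4*(-1/6))*(16*(1/3)) = (-13 + 2/3)*(16/3) = -37/3*16/3 = -592/9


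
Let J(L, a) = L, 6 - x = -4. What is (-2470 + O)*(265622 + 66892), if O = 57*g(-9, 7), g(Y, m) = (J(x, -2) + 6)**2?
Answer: 4030734708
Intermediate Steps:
x = 10 (x = 6 - 1*(-4) = 6 + 4 = 10)
g(Y, m) = 256 (g(Y, m) = (10 + 6)**2 = 16**2 = 256)
O = 14592 (O = 57*256 = 14592)
(-2470 + O)*(265622 + 66892) = (-2470 + 14592)*(265622 + 66892) = 12122*332514 = 4030734708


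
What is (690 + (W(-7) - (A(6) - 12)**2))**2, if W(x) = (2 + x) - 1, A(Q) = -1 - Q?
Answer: 104329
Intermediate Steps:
W(x) = 1 + x
(690 + (W(-7) - (A(6) - 12)**2))**2 = (690 + ((1 - 7) - ((-1 - 1*6) - 12)**2))**2 = (690 + (-6 - ((-1 - 6) - 12)**2))**2 = (690 + (-6 - (-7 - 12)**2))**2 = (690 + (-6 - 1*(-19)**2))**2 = (690 + (-6 - 1*361))**2 = (690 + (-6 - 361))**2 = (690 - 367)**2 = 323**2 = 104329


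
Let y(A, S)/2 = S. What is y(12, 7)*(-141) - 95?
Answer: -2069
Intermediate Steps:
y(A, S) = 2*S
y(12, 7)*(-141) - 95 = (2*7)*(-141) - 95 = 14*(-141) - 95 = -1974 - 95 = -2069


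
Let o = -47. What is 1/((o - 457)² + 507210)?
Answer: 1/761226 ≈ 1.3137e-6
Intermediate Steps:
1/((o - 457)² + 507210) = 1/((-47 - 457)² + 507210) = 1/((-504)² + 507210) = 1/(254016 + 507210) = 1/761226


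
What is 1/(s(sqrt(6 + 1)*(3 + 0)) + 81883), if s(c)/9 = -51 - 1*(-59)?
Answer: 1/81955 ≈ 1.2202e-5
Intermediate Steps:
s(c) = 72 (s(c) = 9*(-51 - 1*(-59)) = 9*(-51 + 59) = 9*8 = 72)
1/(s(sqrt(6 + 1)*(3 + 0)) + 81883) = 1/(72 + 81883) = 1/81955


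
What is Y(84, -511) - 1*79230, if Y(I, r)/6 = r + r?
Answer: -85362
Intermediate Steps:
Y(I, r) = 12*r (Y(I, r) = 6*(r + r) = 6*(2*r) = 12*r)
Y(84, -511) - 1*79230 = 12*(-511) - 1*79230 = -6132 - 79230 = -85362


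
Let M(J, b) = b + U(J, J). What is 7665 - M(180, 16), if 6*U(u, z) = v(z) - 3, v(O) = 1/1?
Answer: 22948/3 ≈ 7649.3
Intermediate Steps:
v(O) = 1
U(u, z) = -⅓ (U(u, z) = (1 - 3)/6 = (⅙)*(-2) = -⅓)
M(J, b) = -⅓ + b (M(J, b) = b - ⅓ = -⅓ + b)
7665 - M(180, 16) = 7665 - (-⅓ + 16) = 7665 - 1*47/3 = 7665 - 47/3 = 22948/3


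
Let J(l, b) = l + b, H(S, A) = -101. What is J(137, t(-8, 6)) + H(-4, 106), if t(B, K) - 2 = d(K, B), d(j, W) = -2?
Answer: 36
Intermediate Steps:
t(B, K) = 0 (t(B, K) = 2 - 2 = 0)
J(l, b) = b + l
J(137, t(-8, 6)) + H(-4, 106) = (0 + 137) - 101 = 137 - 101 = 36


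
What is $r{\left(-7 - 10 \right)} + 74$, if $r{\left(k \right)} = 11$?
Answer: $85$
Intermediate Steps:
$r{\left(-7 - 10 \right)} + 74 = 11 + 74 = 85$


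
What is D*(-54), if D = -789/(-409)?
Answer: -42606/409 ≈ -104.17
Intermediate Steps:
D = 789/409 (D = -789*(-1/409) = 789/409 ≈ 1.9291)
D*(-54) = (789/409)*(-54) = -42606/409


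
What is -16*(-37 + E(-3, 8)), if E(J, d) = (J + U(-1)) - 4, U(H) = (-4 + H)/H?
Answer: 624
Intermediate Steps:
U(H) = (-4 + H)/H
E(J, d) = 1 + J (E(J, d) = (J + (-4 - 1)/(-1)) - 4 = (J - 1*(-5)) - 4 = (J + 5) - 4 = (5 + J) - 4 = 1 + J)
-16*(-37 + E(-3, 8)) = -16*(-37 + (1 - 3)) = -16*(-37 - 2) = -16*(-39) = 624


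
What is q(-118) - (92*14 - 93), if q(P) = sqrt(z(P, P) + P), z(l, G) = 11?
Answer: -1195 + I*sqrt(107) ≈ -1195.0 + 10.344*I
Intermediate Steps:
q(P) = sqrt(11 + P)
q(-118) - (92*14 - 93) = sqrt(11 - 118) - (92*14 - 93) = sqrt(-107) - (1288 - 93) = I*sqrt(107) - 1*1195 = I*sqrt(107) - 1195 = -1195 + I*sqrt(107)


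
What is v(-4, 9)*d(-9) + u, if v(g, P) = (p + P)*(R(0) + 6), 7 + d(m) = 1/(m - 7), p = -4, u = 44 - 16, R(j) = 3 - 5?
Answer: -453/4 ≈ -113.25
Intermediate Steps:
R(j) = -2
u = 28
d(m) = -7 + 1/(-7 + m) (d(m) = -7 + 1/(m - 7) = -7 + 1/(-7 + m))
v(g, P) = -16 + 4*P (v(g, P) = (-4 + P)*(-2 + 6) = (-4 + P)*4 = -16 + 4*P)
v(-4, 9)*d(-9) + u = (-16 + 4*9)*((50 - 7*(-9))/(-7 - 9)) + 28 = (-16 + 36)*((50 + 63)/(-16)) + 28 = 20*(-1/16*113) + 28 = 20*(-113/16) + 28 = -565/4 + 28 = -453/4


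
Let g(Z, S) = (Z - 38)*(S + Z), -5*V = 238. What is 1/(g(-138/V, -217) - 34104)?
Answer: -14161/376525138 ≈ -3.7610e-5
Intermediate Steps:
V = -238/5 (V = -⅕*238 = -238/5 ≈ -47.600)
g(Z, S) = (-38 + Z)*(S + Z)
1/(g(-138/V, -217) - 34104) = 1/(((-138/(-238/5))² - 38*(-217) - (-5244)/(-238/5) - (-29946)/(-238/5)) - 34104) = 1/(((-138*(-5/238))² + 8246 - (-5244)*(-5)/238 - (-29946)*(-5)/238) - 34104) = 1/(((345/119)² + 8246 - 38*345/119 - 217*345/119) - 34104) = 1/((119025/14161 + 8246 - 13110/119 - 10695/17) - 34104) = 1/(106421606/14161 - 34104) = 1/(-376525138/14161) = -14161/376525138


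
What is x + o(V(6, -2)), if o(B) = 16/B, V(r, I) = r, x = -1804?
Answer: -5404/3 ≈ -1801.3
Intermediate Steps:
x + o(V(6, -2)) = -1804 + 16/6 = -1804 + 16*(⅙) = -1804 + 8/3 = -5404/3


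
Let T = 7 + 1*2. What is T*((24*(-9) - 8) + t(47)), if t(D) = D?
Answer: -1593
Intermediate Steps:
T = 9 (T = 7 + 2 = 9)
T*((24*(-9) - 8) + t(47)) = 9*((24*(-9) - 8) + 47) = 9*((-216 - 8) + 47) = 9*(-224 + 47) = 9*(-177) = -1593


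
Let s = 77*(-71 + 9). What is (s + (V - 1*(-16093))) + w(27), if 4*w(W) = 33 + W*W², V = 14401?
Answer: 30649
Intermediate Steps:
s = -4774 (s = 77*(-62) = -4774)
w(W) = 33/4 + W³/4 (w(W) = (33 + W*W²)/4 = (33 + W³)/4 = 33/4 + W³/4)
(s + (V - 1*(-16093))) + w(27) = (-4774 + (14401 - 1*(-16093))) + (33/4 + (¼)*27³) = (-4774 + (14401 + 16093)) + (33/4 + (¼)*19683) = (-4774 + 30494) + (33/4 + 19683/4) = 25720 + 4929 = 30649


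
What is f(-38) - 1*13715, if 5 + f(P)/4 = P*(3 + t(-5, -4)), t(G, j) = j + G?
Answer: -12823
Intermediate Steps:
t(G, j) = G + j
f(P) = -20 - 24*P (f(P) = -20 + 4*(P*(3 + (-5 - 4))) = -20 + 4*(P*(3 - 9)) = -20 + 4*(P*(-6)) = -20 + 4*(-6*P) = -20 - 24*P)
f(-38) - 1*13715 = (-20 - 24*(-38)) - 1*13715 = (-20 + 912) - 13715 = 892 - 13715 = -12823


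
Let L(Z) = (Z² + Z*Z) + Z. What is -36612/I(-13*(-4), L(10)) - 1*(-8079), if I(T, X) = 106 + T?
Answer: 619935/79 ≈ 7847.3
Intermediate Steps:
L(Z) = Z + 2*Z² (L(Z) = (Z² + Z²) + Z = 2*Z² + Z = Z + 2*Z²)
-36612/I(-13*(-4), L(10)) - 1*(-8079) = -36612/(106 - 13*(-4)) - 1*(-8079) = -36612/(106 + 52) + 8079 = -36612/158 + 8079 = -36612*1/158 + 8079 = -18306/79 + 8079 = 619935/79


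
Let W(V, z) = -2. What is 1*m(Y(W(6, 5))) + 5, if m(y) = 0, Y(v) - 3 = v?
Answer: 5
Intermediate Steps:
Y(v) = 3 + v
1*m(Y(W(6, 5))) + 5 = 1*0 + 5 = 0 + 5 = 5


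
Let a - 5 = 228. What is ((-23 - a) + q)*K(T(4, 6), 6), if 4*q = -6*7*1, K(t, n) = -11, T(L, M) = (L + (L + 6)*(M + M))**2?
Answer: 5863/2 ≈ 2931.5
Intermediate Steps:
a = 233 (a = 5 + 228 = 233)
T(L, M) = (L + 2*M*(6 + L))**2 (T(L, M) = (L + (6 + L)*(2*M))**2 = (L + 2*M*(6 + L))**2)
q = -21/2 (q = (-6*7*1)/4 = (-42*1)/4 = (1/4)*(-42) = -21/2 ≈ -10.500)
((-23 - a) + q)*K(T(4, 6), 6) = ((-23 - 1*233) - 21/2)*(-11) = ((-23 - 233) - 21/2)*(-11) = (-256 - 21/2)*(-11) = -533/2*(-11) = 5863/2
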